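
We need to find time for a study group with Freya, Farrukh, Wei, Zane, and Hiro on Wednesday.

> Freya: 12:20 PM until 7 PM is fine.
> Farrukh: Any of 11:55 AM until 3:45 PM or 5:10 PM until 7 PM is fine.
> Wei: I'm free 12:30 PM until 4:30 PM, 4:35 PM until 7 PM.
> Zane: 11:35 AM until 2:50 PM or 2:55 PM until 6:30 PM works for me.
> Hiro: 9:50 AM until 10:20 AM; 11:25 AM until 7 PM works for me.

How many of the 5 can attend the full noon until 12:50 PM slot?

3

Farrukh, Zane, and Hiro can make the full 12:00-12:50 slot — that's 3.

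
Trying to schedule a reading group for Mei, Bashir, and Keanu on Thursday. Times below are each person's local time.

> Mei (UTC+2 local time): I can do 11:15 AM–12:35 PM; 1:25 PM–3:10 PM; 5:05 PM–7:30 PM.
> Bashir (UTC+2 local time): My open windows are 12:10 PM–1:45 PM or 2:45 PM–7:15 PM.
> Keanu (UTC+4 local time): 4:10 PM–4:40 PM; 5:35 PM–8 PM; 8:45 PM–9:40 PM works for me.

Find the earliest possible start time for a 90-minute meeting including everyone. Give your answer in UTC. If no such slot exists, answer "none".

Mei in UTC: 09:15-10:35, 11:25-13:10, 15:05-17:30 (subtract 2h to convert from UTC+2).
Bashir in UTC: 10:10-11:45, 12:45-17:15 (subtract 2h to convert from UTC+2).
Keanu in UTC: 12:10-12:40, 13:35-16:00, 16:45-17:40 (subtract 4h to convert from UTC+4).
Mei ∩ Bashir: 10:10-10:35, 11:25-11:45, 12:45-13:10, 15:05-17:15.
Mei ∩ Bashir ∩ Keanu: 15:05-16:00, 16:45-17:15.
No common window is at least 90 minutes long.

none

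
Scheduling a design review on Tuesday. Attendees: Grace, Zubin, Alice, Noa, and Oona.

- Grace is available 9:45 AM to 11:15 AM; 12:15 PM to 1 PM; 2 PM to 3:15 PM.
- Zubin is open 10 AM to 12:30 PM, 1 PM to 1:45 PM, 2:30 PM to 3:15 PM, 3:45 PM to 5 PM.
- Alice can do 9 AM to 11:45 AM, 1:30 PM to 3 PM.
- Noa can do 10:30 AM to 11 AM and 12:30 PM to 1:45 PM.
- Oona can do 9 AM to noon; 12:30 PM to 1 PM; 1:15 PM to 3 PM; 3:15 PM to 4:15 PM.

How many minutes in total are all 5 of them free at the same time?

Grace ∩ Zubin: 10:00-11:15, 12:15-12:30, 14:30-15:15.
Grace ∩ Zubin ∩ Alice: 10:00-11:15, 14:30-15:00.
Grace ∩ Zubin ∩ Alice ∩ Noa: 10:30-11:00.
Grace ∩ Zubin ∩ Alice ∩ Noa ∩ Oona: 10:30-11:00.
So the common availability across everyone is 10:30-11:00.
That's a single block of 30 minutes.

30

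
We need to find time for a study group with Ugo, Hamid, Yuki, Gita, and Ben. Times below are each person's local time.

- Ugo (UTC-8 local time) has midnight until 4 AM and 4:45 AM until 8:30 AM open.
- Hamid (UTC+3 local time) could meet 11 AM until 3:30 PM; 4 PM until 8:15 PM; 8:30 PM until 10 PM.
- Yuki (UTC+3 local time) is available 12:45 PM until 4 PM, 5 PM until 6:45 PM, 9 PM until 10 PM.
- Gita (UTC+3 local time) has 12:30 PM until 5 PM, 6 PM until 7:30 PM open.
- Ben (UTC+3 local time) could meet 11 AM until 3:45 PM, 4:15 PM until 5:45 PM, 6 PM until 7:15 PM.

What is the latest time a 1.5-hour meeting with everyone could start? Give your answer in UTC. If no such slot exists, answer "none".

10:30

Ugo in UTC: 08:00-12:00, 12:45-16:30 (add 8h to convert from UTC-8).
Hamid in UTC: 08:00-12:30, 13:00-17:15, 17:30-19:00 (subtract 3h to convert from UTC+3).
Yuki in UTC: 09:45-13:00, 14:00-15:45, 18:00-19:00 (subtract 3h to convert from UTC+3).
Gita in UTC: 09:30-14:00, 15:00-16:30 (subtract 3h to convert from UTC+3).
Ben in UTC: 08:00-12:45, 13:15-14:45, 15:00-16:15 (subtract 3h to convert from UTC+3).
Ugo ∩ Hamid: 08:00-12:00, 13:00-16:30.
Ugo ∩ Hamid ∩ Yuki: 09:45-12:00, 14:00-15:45.
Ugo ∩ Hamid ∩ Yuki ∩ Gita: 09:45-12:00, 15:00-15:45.
Ugo ∩ Hamid ∩ Yuki ∩ Gita ∩ Ben: 09:45-12:00, 15:00-15:45.
The last common window of at least 90 minutes is 09:45-12:00; a 90-minute meeting can start as late as 10:30 and still end by 12:00.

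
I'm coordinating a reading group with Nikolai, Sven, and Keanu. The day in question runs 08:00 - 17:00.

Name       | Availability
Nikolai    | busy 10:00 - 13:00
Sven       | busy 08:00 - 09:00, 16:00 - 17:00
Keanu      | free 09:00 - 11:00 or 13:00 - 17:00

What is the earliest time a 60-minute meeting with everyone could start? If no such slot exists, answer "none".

09:00

Nikolai free: 08:00-10:00, 13:00-17:00 (invert busy blocks within the working day).
Sven free: 09:00-16:00 (invert busy blocks within the working day).
Keanu free: 09:00-11:00, 13:00-17:00.
Nikolai ∩ Sven: 09:00-10:00, 13:00-16:00.
Nikolai ∩ Sven ∩ Keanu: 09:00-10:00, 13:00-16:00.
The first common window of at least 60 minutes is 09:00-10:00, so the earliest start is 09:00.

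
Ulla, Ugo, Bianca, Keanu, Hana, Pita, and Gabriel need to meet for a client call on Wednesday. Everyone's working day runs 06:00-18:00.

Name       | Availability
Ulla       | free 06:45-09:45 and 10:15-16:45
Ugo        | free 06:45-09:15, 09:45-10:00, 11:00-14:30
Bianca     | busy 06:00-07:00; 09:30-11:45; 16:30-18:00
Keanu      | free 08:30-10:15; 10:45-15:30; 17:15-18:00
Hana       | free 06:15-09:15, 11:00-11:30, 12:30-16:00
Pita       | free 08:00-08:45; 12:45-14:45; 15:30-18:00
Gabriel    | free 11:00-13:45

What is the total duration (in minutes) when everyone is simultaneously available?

Ulla free: 06:45-09:45, 10:15-16:45.
Ugo free: 06:45-09:15, 09:45-10:00, 11:00-14:30.
Bianca free: 07:00-09:30, 11:45-16:30 (invert busy blocks within the working day).
Keanu free: 08:30-10:15, 10:45-15:30, 17:15-18:00.
Hana free: 06:15-09:15, 11:00-11:30, 12:30-16:00.
Pita free: 08:00-08:45, 12:45-14:45, 15:30-18:00.
Gabriel free: 11:00-13:45.
Ulla ∩ Ugo: 06:45-09:15, 11:00-14:30.
Ulla ∩ Ugo ∩ Bianca: 07:00-09:15, 11:45-14:30.
Ulla ∩ Ugo ∩ Bianca ∩ Keanu: 08:30-09:15, 11:45-14:30.
Ulla ∩ Ugo ∩ Bianca ∩ Keanu ∩ Hana: 08:30-09:15, 12:30-14:30.
Ulla ∩ Ugo ∩ Bianca ∩ Keanu ∩ Hana ∩ Pita: 08:30-08:45, 12:45-14:30.
Ulla ∩ Ugo ∩ Bianca ∩ Keanu ∩ Hana ∩ Pita ∩ Gabriel: 12:45-13:45.
That's a single block of 60 minutes.

60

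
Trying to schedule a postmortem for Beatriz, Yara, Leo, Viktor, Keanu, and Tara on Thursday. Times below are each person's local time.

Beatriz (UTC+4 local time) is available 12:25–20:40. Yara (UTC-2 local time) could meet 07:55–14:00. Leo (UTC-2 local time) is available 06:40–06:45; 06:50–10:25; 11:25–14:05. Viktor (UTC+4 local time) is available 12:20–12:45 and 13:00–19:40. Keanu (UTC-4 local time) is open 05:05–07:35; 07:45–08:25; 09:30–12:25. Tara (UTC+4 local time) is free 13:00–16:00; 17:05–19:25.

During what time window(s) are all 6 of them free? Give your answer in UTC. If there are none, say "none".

Beatriz in UTC: 08:25-16:40 (subtract 4h to convert from UTC+4).
Yara in UTC: 09:55-16:00 (add 2h to convert from UTC-2).
Leo in UTC: 08:40-08:45, 08:50-12:25, 13:25-16:05 (add 2h to convert from UTC-2).
Viktor in UTC: 08:20-08:45, 09:00-15:40 (subtract 4h to convert from UTC+4).
Keanu in UTC: 09:05-11:35, 11:45-12:25, 13:30-16:25 (add 4h to convert from UTC-4).
Tara in UTC: 09:00-12:00, 13:05-15:25 (subtract 4h to convert from UTC+4).
Beatriz ∩ Yara: 09:55-16:00.
Beatriz ∩ Yara ∩ Leo: 09:55-12:25, 13:25-16:00.
Beatriz ∩ Yara ∩ Leo ∩ Viktor: 09:55-12:25, 13:25-15:40.
Beatriz ∩ Yara ∩ Leo ∩ Viktor ∩ Keanu: 09:55-11:35, 11:45-12:25, 13:30-15:40.
Beatriz ∩ Yara ∩ Leo ∩ Viktor ∩ Keanu ∩ Tara: 09:55-11:35, 11:45-12:00, 13:30-15:25.
Those are the intersection windows.

09:55-11:35, 11:45-12:00, 13:30-15:25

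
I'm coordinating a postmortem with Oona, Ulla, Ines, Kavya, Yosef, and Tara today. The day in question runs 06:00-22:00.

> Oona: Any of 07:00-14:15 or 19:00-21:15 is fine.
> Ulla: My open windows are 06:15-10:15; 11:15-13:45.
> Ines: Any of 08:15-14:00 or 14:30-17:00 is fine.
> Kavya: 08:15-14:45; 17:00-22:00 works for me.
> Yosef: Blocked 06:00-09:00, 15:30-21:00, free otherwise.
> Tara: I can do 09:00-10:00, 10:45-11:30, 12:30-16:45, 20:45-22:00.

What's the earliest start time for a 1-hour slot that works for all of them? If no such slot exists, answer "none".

09:00

Oona free: 07:00-14:15, 19:00-21:15.
Ulla free: 06:15-10:15, 11:15-13:45.
Ines free: 08:15-14:00, 14:30-17:00.
Kavya free: 08:15-14:45, 17:00-22:00.
Yosef free: 09:00-15:30, 21:00-22:00 (invert busy blocks within the working day).
Tara free: 09:00-10:00, 10:45-11:30, 12:30-16:45, 20:45-22:00.
Oona ∩ Ulla: 07:00-10:15, 11:15-13:45.
Oona ∩ Ulla ∩ Ines: 08:15-10:15, 11:15-13:45.
Oona ∩ Ulla ∩ Ines ∩ Kavya: 08:15-10:15, 11:15-13:45.
Oona ∩ Ulla ∩ Ines ∩ Kavya ∩ Yosef: 09:00-10:15, 11:15-13:45.
Oona ∩ Ulla ∩ Ines ∩ Kavya ∩ Yosef ∩ Tara: 09:00-10:00, 11:15-11:30, 12:30-13:45.
Those are the intersection windows.
The first common window of at least 60 minutes is 09:00-10:00, so the earliest start is 09:00.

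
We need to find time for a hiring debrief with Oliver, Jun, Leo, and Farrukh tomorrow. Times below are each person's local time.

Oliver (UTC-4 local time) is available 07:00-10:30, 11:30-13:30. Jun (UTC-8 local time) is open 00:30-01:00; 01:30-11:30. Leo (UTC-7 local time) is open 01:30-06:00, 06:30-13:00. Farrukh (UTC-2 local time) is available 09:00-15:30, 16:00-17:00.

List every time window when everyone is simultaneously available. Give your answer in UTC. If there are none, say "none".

11:00-13:00, 13:30-14:30, 15:30-17:30

Oliver in UTC: 11:00-14:30, 15:30-17:30 (add 4h to convert from UTC-4).
Jun in UTC: 08:30-09:00, 09:30-19:30 (add 8h to convert from UTC-8).
Leo in UTC: 08:30-13:00, 13:30-20:00 (add 7h to convert from UTC-7).
Farrukh in UTC: 11:00-17:30, 18:00-19:00 (add 2h to convert from UTC-2).
Oliver ∩ Jun: 11:00-14:30, 15:30-17:30.
Oliver ∩ Jun ∩ Leo: 11:00-13:00, 13:30-14:30, 15:30-17:30.
Oliver ∩ Jun ∩ Leo ∩ Farrukh: 11:00-13:00, 13:30-14:30, 15:30-17:30.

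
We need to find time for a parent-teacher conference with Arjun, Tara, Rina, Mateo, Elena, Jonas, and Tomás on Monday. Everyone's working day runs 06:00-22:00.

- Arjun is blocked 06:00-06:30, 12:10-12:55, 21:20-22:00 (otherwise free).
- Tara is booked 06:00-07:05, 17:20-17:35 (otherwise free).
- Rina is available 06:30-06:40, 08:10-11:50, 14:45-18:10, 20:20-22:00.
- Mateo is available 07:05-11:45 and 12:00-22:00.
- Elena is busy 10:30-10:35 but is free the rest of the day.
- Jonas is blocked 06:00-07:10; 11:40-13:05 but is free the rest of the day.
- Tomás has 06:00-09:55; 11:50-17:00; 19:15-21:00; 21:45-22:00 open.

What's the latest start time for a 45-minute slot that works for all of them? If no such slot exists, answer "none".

16:15

Arjun free: 06:30-12:10, 12:55-21:20 (invert busy blocks within the working day).
Tara free: 07:05-17:20, 17:35-22:00 (invert busy blocks within the working day).
Rina free: 06:30-06:40, 08:10-11:50, 14:45-18:10, 20:20-22:00.
Mateo free: 07:05-11:45, 12:00-22:00.
Elena free: 06:00-10:30, 10:35-22:00 (invert busy blocks within the working day).
Jonas free: 07:10-11:40, 13:05-22:00 (invert busy blocks within the working day).
Tomás free: 06:00-09:55, 11:50-17:00, 19:15-21:00, 21:45-22:00.
Arjun ∩ Tara: 07:05-12:10, 12:55-17:20, 17:35-21:20.
Arjun ∩ Tara ∩ Rina: 08:10-11:50, 14:45-17:20, 17:35-18:10, 20:20-21:20.
Arjun ∩ Tara ∩ Rina ∩ Mateo: 08:10-11:45, 14:45-17:20, 17:35-18:10, 20:20-21:20.
Arjun ∩ Tara ∩ Rina ∩ Mateo ∩ Elena: 08:10-10:30, 10:35-11:45, 14:45-17:20, 17:35-18:10, 20:20-21:20.
Arjun ∩ Tara ∩ Rina ∩ Mateo ∩ Elena ∩ Jonas: 08:10-10:30, 10:35-11:40, 14:45-17:20, 17:35-18:10, 20:20-21:20.
Arjun ∩ Tara ∩ Rina ∩ Mateo ∩ Elena ∩ Jonas ∩ Tomás: 08:10-09:55, 14:45-17:00, 20:20-21:00.
Those are the intersection windows.
The last common window of at least 45 minutes is 14:45-17:00; a 45-minute meeting can start as late as 16:15 and still end by 17:00.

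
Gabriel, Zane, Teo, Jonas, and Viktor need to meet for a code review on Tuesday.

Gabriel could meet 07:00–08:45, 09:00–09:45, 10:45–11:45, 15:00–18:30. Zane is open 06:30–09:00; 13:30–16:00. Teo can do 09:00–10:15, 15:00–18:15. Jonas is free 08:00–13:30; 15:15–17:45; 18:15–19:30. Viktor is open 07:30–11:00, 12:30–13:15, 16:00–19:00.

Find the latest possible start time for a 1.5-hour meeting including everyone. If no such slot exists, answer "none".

none

Gabriel ∩ Zane: 07:00-08:45, 15:00-16:00.
Gabriel ∩ Zane ∩ Teo: 15:00-16:00.
Gabriel ∩ Zane ∩ Teo ∩ Jonas: 15:15-16:00.
Gabriel ∩ Zane ∩ Teo ∩ Jonas ∩ Viktor: ∅.
There is no time when everyone is free.
No common window is at least 90 minutes long.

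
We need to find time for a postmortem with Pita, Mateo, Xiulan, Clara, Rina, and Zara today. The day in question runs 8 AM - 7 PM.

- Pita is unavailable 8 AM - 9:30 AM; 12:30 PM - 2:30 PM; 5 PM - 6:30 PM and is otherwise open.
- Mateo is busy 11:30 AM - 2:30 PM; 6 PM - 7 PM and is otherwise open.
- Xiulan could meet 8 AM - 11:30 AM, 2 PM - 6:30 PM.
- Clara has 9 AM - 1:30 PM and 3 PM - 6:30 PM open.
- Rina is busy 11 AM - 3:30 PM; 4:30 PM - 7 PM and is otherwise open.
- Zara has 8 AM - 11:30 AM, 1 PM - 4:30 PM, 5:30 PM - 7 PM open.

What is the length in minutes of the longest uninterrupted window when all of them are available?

Pita free: 09:30-12:30, 14:30-17:00, 18:30-19:00 (invert busy blocks within the working day).
Mateo free: 08:00-11:30, 14:30-18:00 (invert busy blocks within the working day).
Xiulan free: 08:00-11:30, 14:00-18:30.
Clara free: 09:00-13:30, 15:00-18:30.
Rina free: 08:00-11:00, 15:30-16:30 (invert busy blocks within the working day).
Zara free: 08:00-11:30, 13:00-16:30, 17:30-19:00.
Pita ∩ Mateo: 09:30-11:30, 14:30-17:00.
Pita ∩ Mateo ∩ Xiulan: 09:30-11:30, 14:30-17:00.
Pita ∩ Mateo ∩ Xiulan ∩ Clara: 09:30-11:30, 15:00-17:00.
Pita ∩ Mateo ∩ Xiulan ∩ Clara ∩ Rina: 09:30-11:00, 15:30-16:30.
Pita ∩ Mateo ∩ Xiulan ∩ Clara ∩ Rina ∩ Zara: 09:30-11:00, 15:30-16:30.
The longest is 09:30-11:00 at 90 minutes.

90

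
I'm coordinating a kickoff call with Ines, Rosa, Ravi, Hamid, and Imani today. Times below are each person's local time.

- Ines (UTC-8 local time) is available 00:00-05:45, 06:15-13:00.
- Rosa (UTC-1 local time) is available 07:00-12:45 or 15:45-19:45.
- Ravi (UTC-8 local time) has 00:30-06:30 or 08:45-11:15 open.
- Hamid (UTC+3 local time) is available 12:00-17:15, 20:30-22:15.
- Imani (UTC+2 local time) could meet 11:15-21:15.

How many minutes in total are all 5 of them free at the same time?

375

Ines in UTC: 08:00-13:45, 14:15-21:00 (add 8h to convert from UTC-8).
Rosa in UTC: 08:00-13:45, 16:45-20:45 (add 1h to convert from UTC-1).
Ravi in UTC: 08:30-14:30, 16:45-19:15 (add 8h to convert from UTC-8).
Hamid in UTC: 09:00-14:15, 17:30-19:15 (subtract 3h to convert from UTC+3).
Imani in UTC: 09:15-19:15 (subtract 2h to convert from UTC+2).
Ines ∩ Rosa: 08:00-13:45, 16:45-20:45.
Ines ∩ Rosa ∩ Ravi: 08:30-13:45, 16:45-19:15.
Ines ∩ Rosa ∩ Ravi ∩ Hamid: 09:00-13:45, 17:30-19:15.
Ines ∩ Rosa ∩ Ravi ∩ Hamid ∩ Imani: 09:15-13:45, 17:30-19:15.
Summing the common windows: 270 + 105 = 375 minutes.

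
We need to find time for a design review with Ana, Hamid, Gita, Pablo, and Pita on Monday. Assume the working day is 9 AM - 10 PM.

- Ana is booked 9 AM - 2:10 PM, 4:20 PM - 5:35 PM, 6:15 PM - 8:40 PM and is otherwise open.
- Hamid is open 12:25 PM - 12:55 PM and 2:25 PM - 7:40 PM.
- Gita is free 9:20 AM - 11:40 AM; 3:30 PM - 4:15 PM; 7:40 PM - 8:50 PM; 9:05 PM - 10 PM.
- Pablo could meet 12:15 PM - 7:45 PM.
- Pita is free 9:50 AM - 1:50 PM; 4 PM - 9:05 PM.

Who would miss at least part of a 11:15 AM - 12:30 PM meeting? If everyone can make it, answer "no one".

Ana, Gita, Hamid, Pablo

Ana free: 14:10-16:20, 17:35-18:15, 20:40-22:00 (invert busy blocks within the working day).
Hamid free: 12:25-12:55, 14:25-19:40.
Gita free: 09:20-11:40, 15:30-16:15, 19:40-20:50, 21:05-22:00.
Pablo free: 12:15-19:45.
Pita free: 09:50-13:50, 16:00-21:05.
Ana: not fully free for 11:15-12:30. Hamid: not fully free for 11:15-12:30. Gita: not fully free for 11:15-12:30. Pablo: not fully free for 11:15-12:30. Pita: free for 11:15-12:30.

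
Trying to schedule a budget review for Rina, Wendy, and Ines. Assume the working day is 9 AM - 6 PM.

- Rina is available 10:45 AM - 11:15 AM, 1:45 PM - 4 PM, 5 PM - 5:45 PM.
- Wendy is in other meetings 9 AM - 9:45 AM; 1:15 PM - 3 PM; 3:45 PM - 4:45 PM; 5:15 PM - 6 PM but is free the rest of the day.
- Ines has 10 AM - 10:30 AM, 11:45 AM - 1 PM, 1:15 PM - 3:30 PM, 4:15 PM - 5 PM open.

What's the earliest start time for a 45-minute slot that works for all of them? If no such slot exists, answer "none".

none

Rina free: 10:45-11:15, 13:45-16:00, 17:00-17:45.
Wendy free: 09:45-13:15, 15:00-15:45, 16:45-17:15 (invert busy blocks within the working day).
Ines free: 10:00-10:30, 11:45-13:00, 13:15-15:30, 16:15-17:00.
Rina ∩ Wendy: 10:45-11:15, 15:00-15:45, 17:00-17:15.
Rina ∩ Wendy ∩ Ines: 15:00-15:30.
No common window is at least 45 minutes long.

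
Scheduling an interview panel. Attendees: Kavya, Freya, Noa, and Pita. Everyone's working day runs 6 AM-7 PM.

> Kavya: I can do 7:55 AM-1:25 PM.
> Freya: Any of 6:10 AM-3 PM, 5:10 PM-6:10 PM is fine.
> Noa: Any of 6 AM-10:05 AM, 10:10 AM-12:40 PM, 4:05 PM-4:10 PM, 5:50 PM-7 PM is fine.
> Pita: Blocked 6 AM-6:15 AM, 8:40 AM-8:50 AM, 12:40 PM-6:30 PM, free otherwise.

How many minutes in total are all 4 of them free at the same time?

Kavya free: 07:55-13:25.
Freya free: 06:10-15:00, 17:10-18:10.
Noa free: 06:00-10:05, 10:10-12:40, 16:05-16:10, 17:50-19:00.
Pita free: 06:15-08:40, 08:50-12:40, 18:30-19:00 (invert busy blocks within the working day).
Kavya ∩ Freya: 07:55-13:25.
Kavya ∩ Freya ∩ Noa: 07:55-10:05, 10:10-12:40.
Kavya ∩ Freya ∩ Noa ∩ Pita: 07:55-08:40, 08:50-10:05, 10:10-12:40.
Those are the intersection windows.
Summing the common windows: 45 + 75 + 150 = 270 minutes.

270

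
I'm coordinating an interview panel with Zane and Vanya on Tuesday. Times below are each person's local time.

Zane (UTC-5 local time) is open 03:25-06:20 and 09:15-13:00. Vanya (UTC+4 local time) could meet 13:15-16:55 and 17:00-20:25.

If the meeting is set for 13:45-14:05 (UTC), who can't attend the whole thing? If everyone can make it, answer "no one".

Zane in UTC: 08:25-11:20, 14:15-18:00 (add 5h to convert from UTC-5).
Vanya in UTC: 09:15-12:55, 13:00-16:25 (subtract 4h to convert from UTC+4).
Zane: not fully free for 13:45-14:05. Vanya: free for 13:45-14:05.

Zane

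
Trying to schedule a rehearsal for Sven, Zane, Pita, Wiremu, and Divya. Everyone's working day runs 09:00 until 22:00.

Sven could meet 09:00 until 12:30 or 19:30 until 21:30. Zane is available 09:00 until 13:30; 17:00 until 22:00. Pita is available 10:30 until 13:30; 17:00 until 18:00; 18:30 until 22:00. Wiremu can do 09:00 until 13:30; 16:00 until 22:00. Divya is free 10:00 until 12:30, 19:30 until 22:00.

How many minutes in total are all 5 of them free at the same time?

240

Sven ∩ Zane: 09:00-12:30, 19:30-21:30.
Sven ∩ Zane ∩ Pita: 10:30-12:30, 19:30-21:30.
Sven ∩ Zane ∩ Pita ∩ Wiremu: 10:30-12:30, 19:30-21:30.
Sven ∩ Zane ∩ Pita ∩ Wiremu ∩ Divya: 10:30-12:30, 19:30-21:30.
Summing the common windows: 120 + 120 = 240 minutes.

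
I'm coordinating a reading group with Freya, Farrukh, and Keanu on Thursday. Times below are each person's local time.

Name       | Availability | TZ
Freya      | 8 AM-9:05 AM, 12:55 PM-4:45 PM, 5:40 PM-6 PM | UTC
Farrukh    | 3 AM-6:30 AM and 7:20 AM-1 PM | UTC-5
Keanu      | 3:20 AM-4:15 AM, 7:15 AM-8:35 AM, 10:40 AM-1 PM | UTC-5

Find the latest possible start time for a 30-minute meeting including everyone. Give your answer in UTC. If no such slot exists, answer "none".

16:15

Freya in UTC: 08:00-09:05, 12:55-16:45, 17:40-18:00.
Farrukh in UTC: 08:00-11:30, 12:20-18:00 (add 5h to convert from UTC-5).
Keanu in UTC: 08:20-09:15, 12:15-13:35, 15:40-18:00 (add 5h to convert from UTC-5).
Freya ∩ Farrukh: 08:00-09:05, 12:55-16:45, 17:40-18:00.
Freya ∩ Farrukh ∩ Keanu: 08:20-09:05, 12:55-13:35, 15:40-16:45, 17:40-18:00.
The last common window of at least 30 minutes is 15:40-16:45; a 30-minute meeting can start as late as 16:15 and still end by 16:45.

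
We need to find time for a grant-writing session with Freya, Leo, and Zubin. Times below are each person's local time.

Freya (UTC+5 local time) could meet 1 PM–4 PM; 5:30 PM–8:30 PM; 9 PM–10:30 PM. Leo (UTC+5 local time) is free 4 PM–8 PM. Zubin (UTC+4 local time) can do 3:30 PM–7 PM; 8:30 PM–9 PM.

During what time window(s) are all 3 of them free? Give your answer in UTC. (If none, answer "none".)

Freya in UTC: 08:00-11:00, 12:30-15:30, 16:00-17:30 (subtract 5h to convert from UTC+5).
Leo in UTC: 11:00-15:00 (subtract 5h to convert from UTC+5).
Zubin in UTC: 11:30-15:00, 16:30-17:00 (subtract 4h to convert from UTC+4).
Freya ∩ Leo: 12:30-15:00.
Freya ∩ Leo ∩ Zubin: 12:30-15:00.
Those are the intersection windows.

12:30-15:00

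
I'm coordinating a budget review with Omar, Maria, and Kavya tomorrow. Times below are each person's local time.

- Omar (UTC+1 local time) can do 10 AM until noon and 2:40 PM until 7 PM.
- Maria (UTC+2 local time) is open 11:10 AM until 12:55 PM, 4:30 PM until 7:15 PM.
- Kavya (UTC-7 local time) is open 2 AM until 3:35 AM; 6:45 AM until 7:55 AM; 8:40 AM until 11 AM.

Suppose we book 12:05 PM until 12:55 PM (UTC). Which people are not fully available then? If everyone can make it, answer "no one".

Kavya, Maria, Omar

Omar in UTC: 09:00-11:00, 13:40-18:00 (subtract 1h to convert from UTC+1).
Maria in UTC: 09:10-10:55, 14:30-17:15 (subtract 2h to convert from UTC+2).
Kavya in UTC: 09:00-10:35, 13:45-14:55, 15:40-18:00 (add 7h to convert from UTC-7).
Omar: not fully free for 12:05-12:55. Maria: not fully free for 12:05-12:55. Kavya: not fully free for 12:05-12:55.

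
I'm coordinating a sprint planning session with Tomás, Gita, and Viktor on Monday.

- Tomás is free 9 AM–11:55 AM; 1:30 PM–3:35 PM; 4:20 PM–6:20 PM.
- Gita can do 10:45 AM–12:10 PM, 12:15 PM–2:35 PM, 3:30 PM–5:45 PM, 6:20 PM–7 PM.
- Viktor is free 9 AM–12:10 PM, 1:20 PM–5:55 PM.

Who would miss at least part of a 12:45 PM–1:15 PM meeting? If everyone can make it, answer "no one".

Tomás, Viktor

Tomás: not fully free for 12:45-13:15. Gita: free for 12:45-13:15. Viktor: not fully free for 12:45-13:15.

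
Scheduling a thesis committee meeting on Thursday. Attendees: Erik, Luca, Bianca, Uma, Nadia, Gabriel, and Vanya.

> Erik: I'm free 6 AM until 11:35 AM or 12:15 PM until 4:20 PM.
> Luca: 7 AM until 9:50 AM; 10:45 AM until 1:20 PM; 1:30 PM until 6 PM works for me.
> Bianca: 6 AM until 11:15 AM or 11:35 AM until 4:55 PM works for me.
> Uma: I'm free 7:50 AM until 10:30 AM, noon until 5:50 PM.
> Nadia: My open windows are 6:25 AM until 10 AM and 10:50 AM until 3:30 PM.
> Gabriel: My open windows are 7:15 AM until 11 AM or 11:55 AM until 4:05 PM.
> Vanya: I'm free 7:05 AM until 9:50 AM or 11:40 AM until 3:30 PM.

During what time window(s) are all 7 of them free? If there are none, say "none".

07:50-09:50, 12:15-13:20, 13:30-15:30

Erik ∩ Luca: 07:00-09:50, 10:45-11:35, 12:15-13:20, 13:30-16:20.
Erik ∩ Luca ∩ Bianca: 07:00-09:50, 10:45-11:15, 12:15-13:20, 13:30-16:20.
Erik ∩ Luca ∩ Bianca ∩ Uma: 07:50-09:50, 12:15-13:20, 13:30-16:20.
Erik ∩ Luca ∩ Bianca ∩ Uma ∩ Nadia: 07:50-09:50, 12:15-13:20, 13:30-15:30.
Erik ∩ Luca ∩ Bianca ∩ Uma ∩ Nadia ∩ Gabriel: 07:50-09:50, 12:15-13:20, 13:30-15:30.
Erik ∩ Luca ∩ Bianca ∩ Uma ∩ Nadia ∩ Gabriel ∩ Vanya: 07:50-09:50, 12:15-13:20, 13:30-15:30.
Those are the intersection windows.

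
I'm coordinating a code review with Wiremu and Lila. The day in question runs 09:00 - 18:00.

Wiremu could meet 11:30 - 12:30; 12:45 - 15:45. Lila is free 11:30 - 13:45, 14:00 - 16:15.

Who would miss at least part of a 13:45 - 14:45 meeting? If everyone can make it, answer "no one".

Wiremu: free for 13:45-14:45. Lila: not fully free for 13:45-14:45.

Lila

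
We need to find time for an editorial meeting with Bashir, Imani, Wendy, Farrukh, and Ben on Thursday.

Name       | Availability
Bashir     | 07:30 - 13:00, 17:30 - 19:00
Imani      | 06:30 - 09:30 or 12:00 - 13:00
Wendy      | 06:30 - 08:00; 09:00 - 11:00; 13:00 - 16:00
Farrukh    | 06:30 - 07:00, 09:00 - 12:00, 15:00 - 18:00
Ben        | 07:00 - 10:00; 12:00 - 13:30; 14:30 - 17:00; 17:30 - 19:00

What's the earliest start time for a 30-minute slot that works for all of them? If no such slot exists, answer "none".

Bashir ∩ Imani: 07:30-09:30, 12:00-13:00.
Bashir ∩ Imani ∩ Wendy: 07:30-08:00, 09:00-09:30.
Bashir ∩ Imani ∩ Wendy ∩ Farrukh: 09:00-09:30.
Bashir ∩ Imani ∩ Wendy ∩ Farrukh ∩ Ben: 09:00-09:30.
The first common window of at least 30 minutes is 09:00-09:30, so the earliest start is 09:00.

09:00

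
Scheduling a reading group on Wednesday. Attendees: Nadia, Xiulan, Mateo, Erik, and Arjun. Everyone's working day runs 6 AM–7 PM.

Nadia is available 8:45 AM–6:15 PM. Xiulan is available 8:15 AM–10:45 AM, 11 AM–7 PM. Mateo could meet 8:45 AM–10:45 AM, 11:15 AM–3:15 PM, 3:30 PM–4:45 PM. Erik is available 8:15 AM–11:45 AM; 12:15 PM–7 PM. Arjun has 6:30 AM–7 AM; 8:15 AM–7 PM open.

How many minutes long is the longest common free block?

180

Nadia ∩ Xiulan: 08:45-10:45, 11:00-18:15.
Nadia ∩ Xiulan ∩ Mateo: 08:45-10:45, 11:15-15:15, 15:30-16:45.
Nadia ∩ Xiulan ∩ Mateo ∩ Erik: 08:45-10:45, 11:15-11:45, 12:15-15:15, 15:30-16:45.
Nadia ∩ Xiulan ∩ Mateo ∩ Erik ∩ Arjun: 08:45-10:45, 11:15-11:45, 12:15-15:15, 15:30-16:45.
The longest is 12:15-15:15 at 180 minutes.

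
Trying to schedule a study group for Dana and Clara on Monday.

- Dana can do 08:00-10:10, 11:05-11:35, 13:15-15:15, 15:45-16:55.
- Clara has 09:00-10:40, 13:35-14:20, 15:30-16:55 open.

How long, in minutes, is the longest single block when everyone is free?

70

Dana ∩ Clara: 09:00-10:10, 13:35-14:20, 15:45-16:55.
So the common availability across everyone is 09:00-10:10, 13:35-14:20, 15:45-16:55.
The longest is 09:00-10:10 at 70 minutes.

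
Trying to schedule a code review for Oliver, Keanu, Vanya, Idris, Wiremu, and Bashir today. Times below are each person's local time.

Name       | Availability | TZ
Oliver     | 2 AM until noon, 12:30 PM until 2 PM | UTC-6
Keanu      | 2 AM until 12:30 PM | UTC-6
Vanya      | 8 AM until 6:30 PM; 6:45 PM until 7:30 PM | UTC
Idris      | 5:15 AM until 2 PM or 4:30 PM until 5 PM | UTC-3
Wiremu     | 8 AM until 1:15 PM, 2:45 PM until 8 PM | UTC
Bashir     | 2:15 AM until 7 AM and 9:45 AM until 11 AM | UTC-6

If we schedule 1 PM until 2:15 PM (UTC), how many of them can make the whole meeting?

Oliver in UTC: 08:00-18:00, 18:30-20:00 (add 6h to convert from UTC-6).
Keanu in UTC: 08:00-18:30 (add 6h to convert from UTC-6).
Vanya in UTC: 08:00-18:30, 18:45-19:30.
Idris in UTC: 08:15-17:00, 19:30-20:00 (add 3h to convert from UTC-3).
Wiremu in UTC: 08:00-13:15, 14:45-20:00.
Bashir in UTC: 08:15-13:00, 15:45-17:00 (add 6h to convert from UTC-6).
Oliver, Keanu, Vanya, and Idris can make the full 13:00-14:15 slot — that's 4.

4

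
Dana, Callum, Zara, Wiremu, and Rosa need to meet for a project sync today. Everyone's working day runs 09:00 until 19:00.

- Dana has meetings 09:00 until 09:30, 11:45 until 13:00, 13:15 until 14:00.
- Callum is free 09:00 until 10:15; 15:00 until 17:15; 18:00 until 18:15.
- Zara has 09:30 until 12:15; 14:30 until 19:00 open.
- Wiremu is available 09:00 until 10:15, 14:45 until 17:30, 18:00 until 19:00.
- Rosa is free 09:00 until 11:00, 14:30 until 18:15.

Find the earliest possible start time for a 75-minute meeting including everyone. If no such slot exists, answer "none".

Dana free: 09:30-11:45, 13:00-13:15, 14:00-19:00 (invert busy blocks within the working day).
Callum free: 09:00-10:15, 15:00-17:15, 18:00-18:15.
Zara free: 09:30-12:15, 14:30-19:00.
Wiremu free: 09:00-10:15, 14:45-17:30, 18:00-19:00.
Rosa free: 09:00-11:00, 14:30-18:15.
Dana ∩ Callum: 09:30-10:15, 15:00-17:15, 18:00-18:15.
Dana ∩ Callum ∩ Zara: 09:30-10:15, 15:00-17:15, 18:00-18:15.
Dana ∩ Callum ∩ Zara ∩ Wiremu: 09:30-10:15, 15:00-17:15, 18:00-18:15.
Dana ∩ Callum ∩ Zara ∩ Wiremu ∩ Rosa: 09:30-10:15, 15:00-17:15, 18:00-18:15.
The first common window of at least 75 minutes is 15:00-17:15, so the earliest start is 15:00.

15:00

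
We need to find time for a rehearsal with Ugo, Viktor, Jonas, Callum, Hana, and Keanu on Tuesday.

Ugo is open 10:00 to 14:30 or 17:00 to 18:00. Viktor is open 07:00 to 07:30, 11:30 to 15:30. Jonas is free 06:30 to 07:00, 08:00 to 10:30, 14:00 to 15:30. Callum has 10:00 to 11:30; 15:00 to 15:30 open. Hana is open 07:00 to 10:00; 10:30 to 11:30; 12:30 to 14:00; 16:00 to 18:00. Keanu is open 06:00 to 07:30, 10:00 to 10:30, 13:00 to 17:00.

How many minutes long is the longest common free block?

0

Ugo ∩ Viktor: 11:30-14:30.
Ugo ∩ Viktor ∩ Jonas: 14:00-14:30.
Ugo ∩ Viktor ∩ Jonas ∩ Callum: ∅.
Ugo ∩ Viktor ∩ Jonas ∩ Callum ∩ Hana: ∅.
Ugo ∩ Viktor ∩ Jonas ∩ Callum ∩ Hana ∩ Keanu: ∅.
There is no time when everyone is free.
No common window exists, so the longest block is 0 minutes.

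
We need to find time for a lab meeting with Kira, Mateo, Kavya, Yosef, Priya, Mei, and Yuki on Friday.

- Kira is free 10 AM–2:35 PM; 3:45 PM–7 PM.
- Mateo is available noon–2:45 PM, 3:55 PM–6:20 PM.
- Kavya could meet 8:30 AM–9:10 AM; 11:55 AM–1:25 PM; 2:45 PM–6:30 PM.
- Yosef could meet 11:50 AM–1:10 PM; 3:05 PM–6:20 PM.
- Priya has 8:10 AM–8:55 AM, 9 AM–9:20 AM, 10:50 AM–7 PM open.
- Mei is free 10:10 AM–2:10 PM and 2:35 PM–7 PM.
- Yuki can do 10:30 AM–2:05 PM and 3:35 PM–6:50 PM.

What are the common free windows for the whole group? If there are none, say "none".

Kira ∩ Mateo: 12:00-14:35, 15:55-18:20.
Kira ∩ Mateo ∩ Kavya: 12:00-13:25, 15:55-18:20.
Kira ∩ Mateo ∩ Kavya ∩ Yosef: 12:00-13:10, 15:55-18:20.
Kira ∩ Mateo ∩ Kavya ∩ Yosef ∩ Priya: 12:00-13:10, 15:55-18:20.
Kira ∩ Mateo ∩ Kavya ∩ Yosef ∩ Priya ∩ Mei: 12:00-13:10, 15:55-18:20.
Kira ∩ Mateo ∩ Kavya ∩ Yosef ∩ Priya ∩ Mei ∩ Yuki: 12:00-13:10, 15:55-18:20.

12:00-13:10, 15:55-18:20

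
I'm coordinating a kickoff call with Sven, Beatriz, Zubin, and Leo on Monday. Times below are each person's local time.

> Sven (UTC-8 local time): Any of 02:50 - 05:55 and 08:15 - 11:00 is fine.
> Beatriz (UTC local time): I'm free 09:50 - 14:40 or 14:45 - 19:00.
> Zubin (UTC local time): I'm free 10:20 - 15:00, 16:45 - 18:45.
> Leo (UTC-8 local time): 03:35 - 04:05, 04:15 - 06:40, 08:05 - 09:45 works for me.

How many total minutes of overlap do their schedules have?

Sven in UTC: 10:50-13:55, 16:15-19:00 (add 8h to convert from UTC-8).
Beatriz in UTC: 09:50-14:40, 14:45-19:00.
Zubin in UTC: 10:20-15:00, 16:45-18:45.
Leo in UTC: 11:35-12:05, 12:15-14:40, 16:05-17:45 (add 8h to convert from UTC-8).
Sven ∩ Beatriz: 10:50-13:55, 16:15-19:00.
Sven ∩ Beatriz ∩ Zubin: 10:50-13:55, 16:45-18:45.
Sven ∩ Beatriz ∩ Zubin ∩ Leo: 11:35-12:05, 12:15-13:55, 16:45-17:45.
Summing the common windows: 30 + 100 + 60 = 190 minutes.

190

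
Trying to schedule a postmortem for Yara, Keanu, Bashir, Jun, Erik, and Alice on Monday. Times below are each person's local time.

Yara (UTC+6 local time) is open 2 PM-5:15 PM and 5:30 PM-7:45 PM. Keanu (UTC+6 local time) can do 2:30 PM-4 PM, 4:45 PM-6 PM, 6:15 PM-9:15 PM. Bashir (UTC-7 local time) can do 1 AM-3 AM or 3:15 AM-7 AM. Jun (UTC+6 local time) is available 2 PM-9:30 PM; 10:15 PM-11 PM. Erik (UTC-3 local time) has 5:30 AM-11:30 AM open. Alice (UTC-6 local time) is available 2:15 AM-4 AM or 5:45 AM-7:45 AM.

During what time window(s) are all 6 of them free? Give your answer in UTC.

Yara in UTC: 08:00-11:15, 11:30-13:45 (subtract 6h to convert from UTC+6).
Keanu in UTC: 08:30-10:00, 10:45-12:00, 12:15-15:15 (subtract 6h to convert from UTC+6).
Bashir in UTC: 08:00-10:00, 10:15-14:00 (add 7h to convert from UTC-7).
Jun in UTC: 08:00-15:30, 16:15-17:00 (subtract 6h to convert from UTC+6).
Erik in UTC: 08:30-14:30 (add 3h to convert from UTC-3).
Alice in UTC: 08:15-10:00, 11:45-13:45 (add 6h to convert from UTC-6).
Yara ∩ Keanu: 08:30-10:00, 10:45-11:15, 11:30-12:00, 12:15-13:45.
Yara ∩ Keanu ∩ Bashir: 08:30-10:00, 10:45-11:15, 11:30-12:00, 12:15-13:45.
Yara ∩ Keanu ∩ Bashir ∩ Jun: 08:30-10:00, 10:45-11:15, 11:30-12:00, 12:15-13:45.
Yara ∩ Keanu ∩ Bashir ∩ Jun ∩ Erik: 08:30-10:00, 10:45-11:15, 11:30-12:00, 12:15-13:45.
Yara ∩ Keanu ∩ Bashir ∩ Jun ∩ Erik ∩ Alice: 08:30-10:00, 11:45-12:00, 12:15-13:45.

08:30-10:00, 11:45-12:00, 12:15-13:45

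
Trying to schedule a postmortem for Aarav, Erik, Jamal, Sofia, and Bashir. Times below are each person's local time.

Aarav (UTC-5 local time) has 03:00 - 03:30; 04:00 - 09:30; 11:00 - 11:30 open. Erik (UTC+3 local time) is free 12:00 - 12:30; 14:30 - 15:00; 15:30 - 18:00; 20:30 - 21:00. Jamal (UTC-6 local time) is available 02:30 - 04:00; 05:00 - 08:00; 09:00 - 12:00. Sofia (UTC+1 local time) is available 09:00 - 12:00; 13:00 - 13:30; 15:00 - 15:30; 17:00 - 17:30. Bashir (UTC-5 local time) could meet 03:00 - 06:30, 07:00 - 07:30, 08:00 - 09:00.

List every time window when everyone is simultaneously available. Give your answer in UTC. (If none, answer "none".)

Aarav in UTC: 08:00-08:30, 09:00-14:30, 16:00-16:30 (add 5h to convert from UTC-5).
Erik in UTC: 09:00-09:30, 11:30-12:00, 12:30-15:00, 17:30-18:00 (subtract 3h to convert from UTC+3).
Jamal in UTC: 08:30-10:00, 11:00-14:00, 15:00-18:00 (add 6h to convert from UTC-6).
Sofia in UTC: 08:00-11:00, 12:00-12:30, 14:00-14:30, 16:00-16:30 (subtract 1h to convert from UTC+1).
Bashir in UTC: 08:00-11:30, 12:00-12:30, 13:00-14:00 (add 5h to convert from UTC-5).
Aarav ∩ Erik: 09:00-09:30, 11:30-12:00, 12:30-14:30.
Aarav ∩ Erik ∩ Jamal: 09:00-09:30, 11:30-12:00, 12:30-14:00.
Aarav ∩ Erik ∩ Jamal ∩ Sofia: 09:00-09:30.
Aarav ∩ Erik ∩ Jamal ∩ Sofia ∩ Bashir: 09:00-09:30.

09:00-09:30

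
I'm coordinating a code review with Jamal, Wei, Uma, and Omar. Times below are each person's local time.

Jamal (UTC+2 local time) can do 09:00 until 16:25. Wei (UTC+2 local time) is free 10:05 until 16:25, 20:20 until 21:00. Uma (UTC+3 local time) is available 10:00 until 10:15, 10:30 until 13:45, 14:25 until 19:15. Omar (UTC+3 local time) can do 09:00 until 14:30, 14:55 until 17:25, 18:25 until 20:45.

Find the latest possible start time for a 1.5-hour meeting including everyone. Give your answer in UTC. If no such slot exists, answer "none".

Jamal in UTC: 07:00-14:25 (subtract 2h to convert from UTC+2).
Wei in UTC: 08:05-14:25, 18:20-19:00 (subtract 2h to convert from UTC+2).
Uma in UTC: 07:00-07:15, 07:30-10:45, 11:25-16:15 (subtract 3h to convert from UTC+3).
Omar in UTC: 06:00-11:30, 11:55-14:25, 15:25-17:45 (subtract 3h to convert from UTC+3).
Jamal ∩ Wei: 08:05-14:25.
Jamal ∩ Wei ∩ Uma: 08:05-10:45, 11:25-14:25.
Jamal ∩ Wei ∩ Uma ∩ Omar: 08:05-10:45, 11:25-11:30, 11:55-14:25.
So the common availability across everyone is 08:05-10:45, 11:25-11:30, 11:55-14:25.
The last common window of at least 90 minutes is 11:55-14:25; a 90-minute meeting can start as late as 12:55 and still end by 14:25.

12:55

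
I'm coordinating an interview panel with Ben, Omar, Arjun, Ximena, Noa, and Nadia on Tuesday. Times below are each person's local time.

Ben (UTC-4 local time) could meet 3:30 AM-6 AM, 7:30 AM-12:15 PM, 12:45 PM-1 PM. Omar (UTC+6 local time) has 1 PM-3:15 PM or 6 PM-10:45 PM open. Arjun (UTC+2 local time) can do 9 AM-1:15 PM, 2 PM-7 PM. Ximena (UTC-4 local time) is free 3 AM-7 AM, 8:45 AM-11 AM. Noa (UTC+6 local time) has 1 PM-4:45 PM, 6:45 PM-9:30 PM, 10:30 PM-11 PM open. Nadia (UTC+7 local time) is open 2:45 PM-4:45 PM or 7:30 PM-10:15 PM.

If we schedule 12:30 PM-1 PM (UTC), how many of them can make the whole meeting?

Ben in UTC: 07:30-10:00, 11:30-16:15, 16:45-17:00 (add 4h to convert from UTC-4).
Omar in UTC: 07:00-09:15, 12:00-16:45 (subtract 6h to convert from UTC+6).
Arjun in UTC: 07:00-11:15, 12:00-17:00 (subtract 2h to convert from UTC+2).
Ximena in UTC: 07:00-11:00, 12:45-15:00 (add 4h to convert from UTC-4).
Noa in UTC: 07:00-10:45, 12:45-15:30, 16:30-17:00 (subtract 6h to convert from UTC+6).
Nadia in UTC: 07:45-09:45, 12:30-15:15 (subtract 7h to convert from UTC+7).
Ben, Omar, Arjun, and Nadia can make the full 12:30-13:00 slot — that's 4.

4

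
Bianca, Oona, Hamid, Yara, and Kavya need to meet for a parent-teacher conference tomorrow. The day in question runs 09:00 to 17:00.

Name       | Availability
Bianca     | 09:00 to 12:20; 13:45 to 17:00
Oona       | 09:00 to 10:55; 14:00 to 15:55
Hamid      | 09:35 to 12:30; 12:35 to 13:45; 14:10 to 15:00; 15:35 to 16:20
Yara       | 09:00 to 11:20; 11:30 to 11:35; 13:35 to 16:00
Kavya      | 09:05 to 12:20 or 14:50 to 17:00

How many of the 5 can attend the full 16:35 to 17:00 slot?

Bianca and Kavya can make the full 16:35-17:00 slot — that's 2.

2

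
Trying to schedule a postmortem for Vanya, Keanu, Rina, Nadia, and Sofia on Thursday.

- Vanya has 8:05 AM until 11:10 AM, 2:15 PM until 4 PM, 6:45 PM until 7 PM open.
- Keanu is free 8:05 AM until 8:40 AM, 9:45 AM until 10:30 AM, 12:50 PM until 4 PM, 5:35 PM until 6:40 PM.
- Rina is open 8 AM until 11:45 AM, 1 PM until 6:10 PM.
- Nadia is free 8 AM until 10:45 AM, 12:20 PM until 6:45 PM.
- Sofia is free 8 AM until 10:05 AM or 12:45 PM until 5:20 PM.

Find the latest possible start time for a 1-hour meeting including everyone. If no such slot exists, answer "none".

15:00

Vanya ∩ Keanu: 08:05-08:40, 09:45-10:30, 14:15-16:00.
Vanya ∩ Keanu ∩ Rina: 08:05-08:40, 09:45-10:30, 14:15-16:00.
Vanya ∩ Keanu ∩ Rina ∩ Nadia: 08:05-08:40, 09:45-10:30, 14:15-16:00.
Vanya ∩ Keanu ∩ Rina ∩ Nadia ∩ Sofia: 08:05-08:40, 09:45-10:05, 14:15-16:00.
The last common window of at least 60 minutes is 14:15-16:00; a 60-minute meeting can start as late as 15:00 and still end by 16:00.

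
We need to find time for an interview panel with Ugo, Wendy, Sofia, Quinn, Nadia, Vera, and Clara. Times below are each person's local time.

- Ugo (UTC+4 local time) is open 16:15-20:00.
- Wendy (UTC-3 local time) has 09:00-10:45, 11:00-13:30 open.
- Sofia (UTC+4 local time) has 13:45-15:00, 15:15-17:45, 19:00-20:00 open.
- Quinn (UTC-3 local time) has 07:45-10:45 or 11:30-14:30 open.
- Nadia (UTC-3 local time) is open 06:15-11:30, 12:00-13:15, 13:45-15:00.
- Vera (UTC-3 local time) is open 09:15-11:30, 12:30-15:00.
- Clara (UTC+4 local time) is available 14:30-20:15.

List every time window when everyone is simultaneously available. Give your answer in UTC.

Ugo in UTC: 12:15-16:00 (subtract 4h to convert from UTC+4).
Wendy in UTC: 12:00-13:45, 14:00-16:30 (add 3h to convert from UTC-3).
Sofia in UTC: 09:45-11:00, 11:15-13:45, 15:00-16:00 (subtract 4h to convert from UTC+4).
Quinn in UTC: 10:45-13:45, 14:30-17:30 (add 3h to convert from UTC-3).
Nadia in UTC: 09:15-14:30, 15:00-16:15, 16:45-18:00 (add 3h to convert from UTC-3).
Vera in UTC: 12:15-14:30, 15:30-18:00 (add 3h to convert from UTC-3).
Clara in UTC: 10:30-16:15 (subtract 4h to convert from UTC+4).
Ugo ∩ Wendy: 12:15-13:45, 14:00-16:00.
Ugo ∩ Wendy ∩ Sofia: 12:15-13:45, 15:00-16:00.
Ugo ∩ Wendy ∩ Sofia ∩ Quinn: 12:15-13:45, 15:00-16:00.
Ugo ∩ Wendy ∩ Sofia ∩ Quinn ∩ Nadia: 12:15-13:45, 15:00-16:00.
Ugo ∩ Wendy ∩ Sofia ∩ Quinn ∩ Nadia ∩ Vera: 12:15-13:45, 15:30-16:00.
Ugo ∩ Wendy ∩ Sofia ∩ Quinn ∩ Nadia ∩ Vera ∩ Clara: 12:15-13:45, 15:30-16:00.

12:15-13:45, 15:30-16:00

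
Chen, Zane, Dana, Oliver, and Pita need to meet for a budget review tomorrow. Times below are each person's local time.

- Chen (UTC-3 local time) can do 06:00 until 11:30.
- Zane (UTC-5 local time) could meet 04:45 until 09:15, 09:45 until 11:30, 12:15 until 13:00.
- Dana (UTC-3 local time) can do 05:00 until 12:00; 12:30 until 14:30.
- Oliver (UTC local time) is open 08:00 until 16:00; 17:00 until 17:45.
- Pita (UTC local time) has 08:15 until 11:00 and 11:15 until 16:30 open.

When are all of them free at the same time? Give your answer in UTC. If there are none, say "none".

09:45-11:00, 11:15-14:15

Chen in UTC: 09:00-14:30 (add 3h to convert from UTC-3).
Zane in UTC: 09:45-14:15, 14:45-16:30, 17:15-18:00 (add 5h to convert from UTC-5).
Dana in UTC: 08:00-15:00, 15:30-17:30 (add 3h to convert from UTC-3).
Oliver in UTC: 08:00-16:00, 17:00-17:45.
Pita in UTC: 08:15-11:00, 11:15-16:30.
Chen ∩ Zane: 09:45-14:15.
Chen ∩ Zane ∩ Dana: 09:45-14:15.
Chen ∩ Zane ∩ Dana ∩ Oliver: 09:45-14:15.
Chen ∩ Zane ∩ Dana ∩ Oliver ∩ Pita: 09:45-11:00, 11:15-14:15.
So the common availability across everyone is 09:45-11:00, 11:15-14:15.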